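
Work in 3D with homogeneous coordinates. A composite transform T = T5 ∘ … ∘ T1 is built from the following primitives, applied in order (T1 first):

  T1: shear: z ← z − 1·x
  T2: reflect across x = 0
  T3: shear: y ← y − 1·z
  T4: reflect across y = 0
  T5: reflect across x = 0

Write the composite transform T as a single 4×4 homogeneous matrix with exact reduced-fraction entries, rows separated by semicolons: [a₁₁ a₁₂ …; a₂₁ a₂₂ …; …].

T1 = [1 0 0 0; 0 1 0 0; -1 0 1 0; 0 0 0 1]
T2·T1 = [-1 0 0 0; 0 1 0 0; -1 0 1 0; 0 0 0 1]
T3·…·T1 = [-1 0 0 0; 1 1 -1 0; -1 0 1 0; 0 0 0 1]
T4·…·T1 = [-1 0 0 0; -1 -1 1 0; -1 0 1 0; 0 0 0 1]
T5·…·T1 = [1 0 0 0; -1 -1 1 0; -1 0 1 0; 0 0 0 1]

T = [1 0 0 0; -1 -1 1 0; -1 0 1 0; 0 0 0 1]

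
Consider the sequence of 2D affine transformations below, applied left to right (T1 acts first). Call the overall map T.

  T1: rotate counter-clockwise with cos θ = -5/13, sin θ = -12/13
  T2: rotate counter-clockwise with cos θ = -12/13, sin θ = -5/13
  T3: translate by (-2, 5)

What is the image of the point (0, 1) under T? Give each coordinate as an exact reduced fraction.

T(p) = (-3, 5)

T1 rotate counter-clockwise with cos θ = -5/13, sin θ = -12/13: (0, 1) → (12/13, -5/13)
T2 rotate counter-clockwise with cos θ = -12/13, sin θ = -5/13: (12/13, -5/13) → (-1, 0)
T3 translate by (-2, 5): (-1, 0) → (-3, 5)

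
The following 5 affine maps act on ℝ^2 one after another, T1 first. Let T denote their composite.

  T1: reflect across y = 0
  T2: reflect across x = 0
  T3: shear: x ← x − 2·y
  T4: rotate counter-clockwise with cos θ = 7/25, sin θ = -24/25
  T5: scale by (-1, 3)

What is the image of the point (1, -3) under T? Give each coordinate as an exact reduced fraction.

T1 reflect across y = 0: (1, -3) → (1, 3)
T2 reflect across x = 0: (1, 3) → (-1, 3)
T3 shear: x ← x − 2·y: (-1, 3) → (-7, 3)
T4 rotate counter-clockwise with cos θ = 7/25, sin θ = -24/25: (-7, 3) → (23/25, 189/25)
T5 scale by (-1, 3): (23/25, 189/25) → (-23/25, 567/25)

T(p) = (-23/25, 567/25)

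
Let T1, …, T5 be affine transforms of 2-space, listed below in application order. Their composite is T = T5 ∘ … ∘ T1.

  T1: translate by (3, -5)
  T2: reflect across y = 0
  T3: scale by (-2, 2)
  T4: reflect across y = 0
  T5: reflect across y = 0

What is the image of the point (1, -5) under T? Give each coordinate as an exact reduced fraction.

T(p) = (-8, 20)

T1 translate by (3, -5): (1, -5) → (4, -10)
T2 reflect across y = 0: (4, -10) → (4, 10)
T3 scale by (-2, 2): (4, 10) → (-8, 20)
T4 reflect across y = 0: (-8, 20) → (-8, -20)
T5 reflect across y = 0: (-8, -20) → (-8, 20)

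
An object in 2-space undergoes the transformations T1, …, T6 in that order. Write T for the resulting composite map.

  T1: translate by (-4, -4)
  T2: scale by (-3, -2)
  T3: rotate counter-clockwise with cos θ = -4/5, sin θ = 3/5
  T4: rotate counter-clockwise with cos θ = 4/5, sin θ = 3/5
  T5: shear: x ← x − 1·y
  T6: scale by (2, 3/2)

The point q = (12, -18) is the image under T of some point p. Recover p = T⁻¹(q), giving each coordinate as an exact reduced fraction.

p = (2, -2)

T1 = [1 0 -4; 0 1 -4; 0 0 1]
T2·T1 = [-3 0 12; 0 -2 8; 0 0 1]
T3·…·T1 = [12/5 6/5 -72/5; -9/5 8/5 4/5; 0 0 1]
T4·…·T1 = [3 0 -12; 0 2 -8; 0 0 1]
T5·…·T1 = [3 -2 -4; 0 2 -8; 0 0 1]
T6·…·T1 = [6 -4 -8; 0 3 -12; 0 0 1]
det M = 18; M⁻¹ = [1/6 2/9 4; 0 1/3 4; 0 0 1]
M⁻¹ · (12, -18)ᵀ = (2, -2)ᵀ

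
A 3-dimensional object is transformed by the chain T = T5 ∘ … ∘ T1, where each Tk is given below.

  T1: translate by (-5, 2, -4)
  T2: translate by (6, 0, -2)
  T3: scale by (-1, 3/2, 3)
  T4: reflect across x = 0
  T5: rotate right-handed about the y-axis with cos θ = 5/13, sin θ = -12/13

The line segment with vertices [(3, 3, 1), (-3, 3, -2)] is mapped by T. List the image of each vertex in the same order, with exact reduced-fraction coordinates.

image vertices: (200/13, 15/2, -27/13), (278/13, 15/2, -144/13)

T1 translate by (-5, 2, -4): (3, 3, 1) → (-2, 5, -3); (-3, 3, -2) → (-8, 5, -6)
T2 translate by (6, 0, -2): (-2, 5, -3) → (4, 5, -5); (-8, 5, -6) → (-2, 5, -8)
T3 scale by (-1, 3/2, 3): (4, 5, -5) → (-4, 15/2, -15); (-2, 5, -8) → (2, 15/2, -24)
T4 reflect across x = 0: (-4, 15/2, -15) → (4, 15/2, -15); (2, 15/2, -24) → (-2, 15/2, -24)
T5 rotate right-handed about the y-axis with cos θ = 5/13, sin θ = -12/13: (4, 15/2, -15) → (200/13, 15/2, -27/13); (-2, 15/2, -24) → (278/13, 15/2, -144/13)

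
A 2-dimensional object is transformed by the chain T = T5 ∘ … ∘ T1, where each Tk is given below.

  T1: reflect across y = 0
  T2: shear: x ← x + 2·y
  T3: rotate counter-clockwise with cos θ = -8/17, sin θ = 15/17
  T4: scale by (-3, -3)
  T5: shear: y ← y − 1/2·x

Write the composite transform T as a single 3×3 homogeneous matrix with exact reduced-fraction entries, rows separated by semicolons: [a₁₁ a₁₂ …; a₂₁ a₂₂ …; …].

T1 = [1 0 0; 0 -1 0; 0 0 1]
T2·T1 = [1 -2 0; 0 -1 0; 0 0 1]
T3·…·T1 = [-8/17 31/17 0; 15/17 -22/17 0; 0 0 1]
T4·…·T1 = [24/17 -93/17 0; -45/17 66/17 0; 0 0 1]
T5·…·T1 = [24/17 -93/17 0; -57/17 225/34 0; 0 0 1]

T = [24/17 -93/17 0; -57/17 225/34 0; 0 0 1]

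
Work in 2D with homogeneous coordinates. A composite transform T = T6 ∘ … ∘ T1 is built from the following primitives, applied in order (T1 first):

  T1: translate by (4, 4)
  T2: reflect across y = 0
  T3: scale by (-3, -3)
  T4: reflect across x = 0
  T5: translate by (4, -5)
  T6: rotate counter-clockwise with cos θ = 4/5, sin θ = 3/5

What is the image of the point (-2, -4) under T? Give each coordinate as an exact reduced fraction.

T1 translate by (4, 4): (-2, -4) → (2, 0)
T2 reflect across y = 0: (2, 0) → (2, 0)
T3 scale by (-3, -3): (2, 0) → (-6, 0)
T4 reflect across x = 0: (-6, 0) → (6, 0)
T5 translate by (4, -5): (6, 0) → (10, -5)
T6 rotate counter-clockwise with cos θ = 4/5, sin θ = 3/5: (10, -5) → (11, 2)

T(p) = (11, 2)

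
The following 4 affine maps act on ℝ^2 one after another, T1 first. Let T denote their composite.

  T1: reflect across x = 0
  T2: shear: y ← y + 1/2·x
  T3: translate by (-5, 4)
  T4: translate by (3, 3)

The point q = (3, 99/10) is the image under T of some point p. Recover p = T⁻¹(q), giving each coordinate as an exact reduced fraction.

p = (-5, 2/5)

T1 = [-1 0 0; 0 1 0; 0 0 1]
T2·T1 = [-1 0 0; -1/2 1 0; 0 0 1]
T3·…·T1 = [-1 0 -5; -1/2 1 4; 0 0 1]
T4·…·T1 = [-1 0 -2; -1/2 1 7; 0 0 1]
det M = -1; M⁻¹ = [-1 0 -2; -1/2 1 -8; 0 0 1]
M⁻¹ · (3, 99/10)ᵀ = (-5, 2/5)ᵀ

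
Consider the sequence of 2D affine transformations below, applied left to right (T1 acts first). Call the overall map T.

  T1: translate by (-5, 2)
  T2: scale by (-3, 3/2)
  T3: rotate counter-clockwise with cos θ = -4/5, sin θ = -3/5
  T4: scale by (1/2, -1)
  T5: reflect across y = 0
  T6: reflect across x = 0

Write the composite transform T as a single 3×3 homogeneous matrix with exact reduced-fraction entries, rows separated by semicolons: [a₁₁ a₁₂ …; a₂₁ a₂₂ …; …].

T1 = [1 0 -5; 0 1 2; 0 0 1]
T2·T1 = [-3 0 15; 0 3/2 3; 0 0 1]
T3·…·T1 = [12/5 9/10 -51/5; 9/5 -6/5 -57/5; 0 0 1]
T4·…·T1 = [6/5 9/20 -51/10; -9/5 6/5 57/5; 0 0 1]
T5·…·T1 = [6/5 9/20 -51/10; 9/5 -6/5 -57/5; 0 0 1]
T6·…·T1 = [-6/5 -9/20 51/10; 9/5 -6/5 -57/5; 0 0 1]

T = [-6/5 -9/20 51/10; 9/5 -6/5 -57/5; 0 0 1]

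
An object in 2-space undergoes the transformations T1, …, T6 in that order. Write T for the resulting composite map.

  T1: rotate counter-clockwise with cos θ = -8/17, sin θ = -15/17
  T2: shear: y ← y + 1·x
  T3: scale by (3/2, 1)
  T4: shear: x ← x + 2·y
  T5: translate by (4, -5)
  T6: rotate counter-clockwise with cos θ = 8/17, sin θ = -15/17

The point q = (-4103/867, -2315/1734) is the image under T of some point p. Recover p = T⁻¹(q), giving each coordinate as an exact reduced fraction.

T1 = [-8/17 15/17 0; -15/17 -8/17 0; 0 0 1]
T2·T1 = [-8/17 15/17 0; -23/17 7/17 0; 0 0 1]
T3·…·T1 = [-12/17 45/34 0; -23/17 7/17 0; 0 0 1]
T4·…·T1 = [-58/17 73/34 0; -23/17 7/17 0; 0 0 1]
T5·…·T1 = [-58/17 73/34 4; -23/17 7/17 -5; 0 0 1]
T6·…·T1 = [-809/289 397/289 -43/17; 686/289 -983/578 -100/17; 0 0 1]
det M = 3/2; M⁻¹ = [-983/867 -794/867 -421/51; -1372/867 -1618/867 -764/51; 0 0 1]
M⁻¹ · (-4103/867, -2315/1734)ᵀ = (-5/3, -5)ᵀ

p = (-5/3, -5)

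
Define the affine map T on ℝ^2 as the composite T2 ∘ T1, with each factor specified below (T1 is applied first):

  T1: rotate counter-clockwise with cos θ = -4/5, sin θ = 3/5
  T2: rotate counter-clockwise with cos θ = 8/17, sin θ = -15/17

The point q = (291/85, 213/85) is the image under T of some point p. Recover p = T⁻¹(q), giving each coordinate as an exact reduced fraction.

T1 = [-4/5 -3/5 0; 3/5 -4/5 0; 0 0 1]
T2·T1 = [13/85 -84/85 0; 84/85 13/85 0; 0 0 1]
det M = 1; M⁻¹ = [13/85 84/85 0; -84/85 13/85 0; 0 0 1]
M⁻¹ · (291/85, 213/85)ᵀ = (3, -3)ᵀ

p = (3, -3)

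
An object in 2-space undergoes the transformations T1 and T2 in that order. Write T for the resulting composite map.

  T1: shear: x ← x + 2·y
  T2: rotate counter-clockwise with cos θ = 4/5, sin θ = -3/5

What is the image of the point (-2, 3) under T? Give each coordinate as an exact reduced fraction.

T(p) = (5, 0)

T1 shear: x ← x + 2·y: (-2, 3) → (4, 3)
T2 rotate counter-clockwise with cos θ = 4/5, sin θ = -3/5: (4, 3) → (5, 0)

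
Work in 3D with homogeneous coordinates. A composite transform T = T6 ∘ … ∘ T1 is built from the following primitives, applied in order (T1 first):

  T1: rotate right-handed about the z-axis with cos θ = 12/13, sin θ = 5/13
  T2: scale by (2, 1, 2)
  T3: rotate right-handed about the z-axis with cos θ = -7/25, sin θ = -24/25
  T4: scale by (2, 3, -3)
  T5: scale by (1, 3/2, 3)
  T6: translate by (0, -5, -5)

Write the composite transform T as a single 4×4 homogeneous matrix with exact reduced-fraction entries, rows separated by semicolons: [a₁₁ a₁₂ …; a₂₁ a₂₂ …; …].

T1 = [12/13 -5/13 0 0; 5/13 12/13 0 0; 0 0 1 0; 0 0 0 1]
T2·T1 = [24/13 -10/13 0 0; 5/13 12/13 0 0; 0 0 2 0; 0 0 0 1]
T3·…·T1 = [-48/325 358/325 0 0; -47/25 12/25 0 0; 0 0 2 0; 0 0 0 1]
T4·…·T1 = [-96/325 716/325 0 0; -141/25 36/25 0 0; 0 0 -6 0; 0 0 0 1]
T5·…·T1 = [-96/325 716/325 0 0; -423/50 54/25 0 0; 0 0 -18 0; 0 0 0 1]
T6·…·T1 = [-96/325 716/325 0 0; -423/50 54/25 0 -5; 0 0 -18 -5; 0 0 0 1]

T = [-96/325 716/325 0 0; -423/50 54/25 0 -5; 0 0 -18 -5; 0 0 0 1]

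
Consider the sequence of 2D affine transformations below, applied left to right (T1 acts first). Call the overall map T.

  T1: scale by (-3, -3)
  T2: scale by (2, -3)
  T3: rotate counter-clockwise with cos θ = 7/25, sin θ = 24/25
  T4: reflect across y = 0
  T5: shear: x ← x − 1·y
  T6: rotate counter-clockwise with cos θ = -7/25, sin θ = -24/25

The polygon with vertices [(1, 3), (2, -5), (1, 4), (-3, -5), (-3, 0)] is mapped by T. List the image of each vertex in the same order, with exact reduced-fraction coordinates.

image vertices: (687/125, 3159/125), (11721/625, -13653/625), (2994/625, 19908/625), (-12069/625, -30933/625), (-14274/625, -10368/625)

T1 scale by (-3, -3): (1, 3) → (-3, -9); (2, -5) → (-6, 15); (1, 4) → (-3, -12); (-3, -5) → (9, 15); (-3, 0) → (9, 0)
T2 scale by (2, -3): (-3, -9) → (-6, 27); (-6, 15) → (-12, -45); (-3, -12) → (-6, 36); (9, 15) → (18, -45); (9, 0) → (18, 0)
T3 rotate counter-clockwise with cos θ = 7/25, sin θ = 24/25: (-6, 27) → (-138/5, 9/5); (-12, -45) → (996/25, -603/25); (-6, 36) → (-906/25, 108/25); (18, -45) → (1206/25, 117/25); (18, 0) → (126/25, 432/25)
T4 reflect across y = 0: (-138/5, 9/5) → (-138/5, -9/5); (996/25, -603/25) → (996/25, 603/25); (-906/25, 108/25) → (-906/25, -108/25); (1206/25, 117/25) → (1206/25, -117/25); (126/25, 432/25) → (126/25, -432/25)
T5 shear: x ← x − 1·y: (-138/5, -9/5) → (-129/5, -9/5); (996/25, 603/25) → (393/25, 603/25); (-906/25, -108/25) → (-798/25, -108/25); (1206/25, -117/25) → (1323/25, -117/25); (126/25, -432/25) → (558/25, -432/25)
T6 rotate counter-clockwise with cos θ = -7/25, sin θ = -24/25: (-129/5, -9/5) → (687/125, 3159/125); (393/25, 603/25) → (11721/625, -13653/625); (-798/25, -108/25) → (2994/625, 19908/625); (1323/25, -117/25) → (-12069/625, -30933/625); (558/25, -432/25) → (-14274/625, -10368/625)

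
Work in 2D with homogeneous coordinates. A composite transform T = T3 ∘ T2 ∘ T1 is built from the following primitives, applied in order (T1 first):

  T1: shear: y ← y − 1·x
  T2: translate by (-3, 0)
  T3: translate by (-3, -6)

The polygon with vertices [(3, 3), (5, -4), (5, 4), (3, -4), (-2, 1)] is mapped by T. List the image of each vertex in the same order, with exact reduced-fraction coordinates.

T1 shear: y ← y − 1·x: (3, 3) → (3, 0); (5, -4) → (5, -9); (5, 4) → (5, -1); (3, -4) → (3, -7); (-2, 1) → (-2, 3)
T2 translate by (-3, 0): (3, 0) → (0, 0); (5, -9) → (2, -9); (5, -1) → (2, -1); (3, -7) → (0, -7); (-2, 3) → (-5, 3)
T3 translate by (-3, -6): (0, 0) → (-3, -6); (2, -9) → (-1, -15); (2, -1) → (-1, -7); (0, -7) → (-3, -13); (-5, 3) → (-8, -3)

image vertices: (-3, -6), (-1, -15), (-1, -7), (-3, -13), (-8, -3)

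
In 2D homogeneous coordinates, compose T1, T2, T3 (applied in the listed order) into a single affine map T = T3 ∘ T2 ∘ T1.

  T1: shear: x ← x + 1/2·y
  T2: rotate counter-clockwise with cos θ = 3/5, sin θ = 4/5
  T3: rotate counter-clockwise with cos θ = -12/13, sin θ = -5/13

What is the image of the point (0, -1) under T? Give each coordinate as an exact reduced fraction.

T1 shear: x ← x + 1/2·y: (0, -1) → (-1/2, -1)
T2 rotate counter-clockwise with cos θ = 3/5, sin θ = 4/5: (-1/2, -1) → (1/2, -1)
T3 rotate counter-clockwise with cos θ = -12/13, sin θ = -5/13: (1/2, -1) → (-11/13, 19/26)

T(p) = (-11/13, 19/26)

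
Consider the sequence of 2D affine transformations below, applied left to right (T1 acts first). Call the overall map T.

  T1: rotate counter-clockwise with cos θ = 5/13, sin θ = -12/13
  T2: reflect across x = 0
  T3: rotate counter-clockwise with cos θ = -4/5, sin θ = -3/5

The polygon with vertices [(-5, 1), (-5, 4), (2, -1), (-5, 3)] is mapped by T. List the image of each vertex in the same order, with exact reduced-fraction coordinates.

image vertices: (11/5, -23/5), (332/65, -251/65), (-19/13, 22/13), (269/65, -267/65)

T1 rotate counter-clockwise with cos θ = 5/13, sin θ = -12/13: (-5, 1) → (-1, 5); (-5, 4) → (23/13, 80/13); (2, -1) → (-2/13, -29/13); (-5, 3) → (11/13, 75/13)
T2 reflect across x = 0: (-1, 5) → (1, 5); (23/13, 80/13) → (-23/13, 80/13); (-2/13, -29/13) → (2/13, -29/13); (11/13, 75/13) → (-11/13, 75/13)
T3 rotate counter-clockwise with cos θ = -4/5, sin θ = -3/5: (1, 5) → (11/5, -23/5); (-23/13, 80/13) → (332/65, -251/65); (2/13, -29/13) → (-19/13, 22/13); (-11/13, 75/13) → (269/65, -267/65)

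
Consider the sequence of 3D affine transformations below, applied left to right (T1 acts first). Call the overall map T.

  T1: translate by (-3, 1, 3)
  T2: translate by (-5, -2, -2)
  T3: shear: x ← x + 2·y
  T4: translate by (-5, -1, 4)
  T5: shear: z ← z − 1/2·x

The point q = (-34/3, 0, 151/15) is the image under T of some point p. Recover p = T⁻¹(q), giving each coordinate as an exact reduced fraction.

p = (-1/3, 2, -3/5)

T1 = [1 0 0 -3; 0 1 0 1; 0 0 1 3; 0 0 0 1]
T2·T1 = [1 0 0 -8; 0 1 0 -1; 0 0 1 1; 0 0 0 1]
T3·…·T1 = [1 2 0 -10; 0 1 0 -1; 0 0 1 1; 0 0 0 1]
T4·…·T1 = [1 2 0 -15; 0 1 0 -2; 0 0 1 5; 0 0 0 1]
T5·…·T1 = [1 2 0 -15; 0 1 0 -2; -1/2 -1 1 25/2; 0 0 0 1]
det M = 1; M⁻¹ = [1 -2 0 11; 0 1 0 2; 1/2 0 1 -5; 0 0 0 1]
M⁻¹ · (-34/3, 0, 151/15)ᵀ = (-1/3, 2, -3/5)ᵀ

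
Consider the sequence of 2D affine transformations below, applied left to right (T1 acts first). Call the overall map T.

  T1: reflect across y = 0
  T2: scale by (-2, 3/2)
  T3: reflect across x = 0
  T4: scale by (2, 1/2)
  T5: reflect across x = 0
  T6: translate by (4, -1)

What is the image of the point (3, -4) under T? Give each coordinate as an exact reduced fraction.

T1 reflect across y = 0: (3, -4) → (3, 4)
T2 scale by (-2, 3/2): (3, 4) → (-6, 6)
T3 reflect across x = 0: (-6, 6) → (6, 6)
T4 scale by (2, 1/2): (6, 6) → (12, 3)
T5 reflect across x = 0: (12, 3) → (-12, 3)
T6 translate by (4, -1): (-12, 3) → (-8, 2)

T(p) = (-8, 2)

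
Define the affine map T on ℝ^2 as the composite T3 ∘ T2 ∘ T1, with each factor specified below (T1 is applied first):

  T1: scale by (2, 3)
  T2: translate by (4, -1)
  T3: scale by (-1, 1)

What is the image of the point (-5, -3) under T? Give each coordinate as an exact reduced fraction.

T(p) = (6, -10)

T1 scale by (2, 3): (-5, -3) → (-10, -9)
T2 translate by (4, -1): (-10, -9) → (-6, -10)
T3 scale by (-1, 1): (-6, -10) → (6, -10)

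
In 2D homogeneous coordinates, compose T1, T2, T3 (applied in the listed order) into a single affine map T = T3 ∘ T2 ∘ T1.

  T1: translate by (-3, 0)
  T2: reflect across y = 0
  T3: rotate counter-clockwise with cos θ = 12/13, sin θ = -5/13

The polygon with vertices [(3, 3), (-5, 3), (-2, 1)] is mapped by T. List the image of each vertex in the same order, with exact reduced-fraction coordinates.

image vertices: (-15/13, -36/13), (-111/13, 4/13), (-5, 1)

T1 translate by (-3, 0): (3, 3) → (0, 3); (-5, 3) → (-8, 3); (-2, 1) → (-5, 1)
T2 reflect across y = 0: (0, 3) → (0, -3); (-8, 3) → (-8, -3); (-5, 1) → (-5, -1)
T3 rotate counter-clockwise with cos θ = 12/13, sin θ = -5/13: (0, -3) → (-15/13, -36/13); (-8, -3) → (-111/13, 4/13); (-5, -1) → (-5, 1)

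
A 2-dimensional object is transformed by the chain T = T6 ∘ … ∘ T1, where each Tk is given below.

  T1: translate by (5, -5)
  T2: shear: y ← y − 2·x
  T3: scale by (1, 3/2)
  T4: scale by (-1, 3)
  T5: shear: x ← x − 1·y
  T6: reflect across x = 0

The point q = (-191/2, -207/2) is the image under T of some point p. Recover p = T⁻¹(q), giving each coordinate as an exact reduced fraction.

T1 = [1 0 5; 0 1 -5; 0 0 1]
T2·T1 = [1 0 5; -2 1 -15; 0 0 1]
T3·…·T1 = [1 0 5; -3 3/2 -45/2; 0 0 1]
T4·…·T1 = [-1 0 -5; -9 9/2 -135/2; 0 0 1]
T5·…·T1 = [8 -9/2 125/2; -9 9/2 -135/2; 0 0 1]
T6·…·T1 = [-8 9/2 -125/2; -9 9/2 -135/2; 0 0 1]
det M = 9/2; M⁻¹ = [1 -1 -5; 2 -16/9 5; 0 0 1]
M⁻¹ · (-191/2, -207/2)ᵀ = (3, -2)ᵀ

p = (3, -2)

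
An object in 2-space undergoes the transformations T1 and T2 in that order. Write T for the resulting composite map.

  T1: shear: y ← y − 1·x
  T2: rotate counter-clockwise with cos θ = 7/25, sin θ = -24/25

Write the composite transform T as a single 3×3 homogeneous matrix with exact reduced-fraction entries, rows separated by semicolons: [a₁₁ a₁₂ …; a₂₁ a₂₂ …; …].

T = [-17/25 24/25 0; -31/25 7/25 0; 0 0 1]

T1 = [1 0 0; -1 1 0; 0 0 1]
T2·T1 = [-17/25 24/25 0; -31/25 7/25 0; 0 0 1]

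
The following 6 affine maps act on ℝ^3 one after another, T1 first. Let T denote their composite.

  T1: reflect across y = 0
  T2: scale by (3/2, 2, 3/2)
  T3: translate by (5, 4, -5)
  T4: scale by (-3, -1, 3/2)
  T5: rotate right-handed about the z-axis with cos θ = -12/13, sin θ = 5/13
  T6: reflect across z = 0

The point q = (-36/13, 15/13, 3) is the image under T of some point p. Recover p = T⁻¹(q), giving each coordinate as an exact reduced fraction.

T1 = [1 0 0 0; 0 -1 0 0; 0 0 1 0; 0 0 0 1]
T2·T1 = [3/2 0 0 0; 0 -2 0 0; 0 0 3/2 0; 0 0 0 1]
T3·…·T1 = [3/2 0 0 5; 0 -2 0 4; 0 0 3/2 -5; 0 0 0 1]
T4·…·T1 = [-9/2 0 0 -15; 0 2 0 -4; 0 0 9/4 -15/2; 0 0 0 1]
T5·…·T1 = [54/13 -10/13 0 200/13; -45/26 -24/13 0 -27/13; 0 0 9/4 -15/2; 0 0 0 1]
T6·…·T1 = [54/13 -10/13 0 200/13; -45/26 -24/13 0 -27/13; 0 0 -9/4 15/2; 0 0 0 1]
det M = 81/4; M⁻¹ = [8/39 -10/117 0 -10/3; -5/26 -6/13 0 2; 0 0 -4/9 10/3; 0 0 0 1]
M⁻¹ · (-36/13, 15/13, 3)ᵀ = (-4, 2, 2)ᵀ

p = (-4, 2, 2)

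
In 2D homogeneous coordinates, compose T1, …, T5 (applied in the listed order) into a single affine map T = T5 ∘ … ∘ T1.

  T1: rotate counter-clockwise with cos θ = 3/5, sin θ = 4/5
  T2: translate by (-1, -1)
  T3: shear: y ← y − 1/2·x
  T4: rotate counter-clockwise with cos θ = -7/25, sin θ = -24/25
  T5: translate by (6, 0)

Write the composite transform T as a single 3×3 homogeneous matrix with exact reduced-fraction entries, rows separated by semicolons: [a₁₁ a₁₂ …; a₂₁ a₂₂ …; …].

T1 = [3/5 -4/5 0; 4/5 3/5 0; 0 0 1]
T2·T1 = [3/5 -4/5 -1; 4/5 3/5 -1; 0 0 1]
T3·…·T1 = [3/5 -4/5 -1; 1/2 1 -1/2; 0 0 1]
T4·…·T1 = [39/125 148/125 -1/5; -179/250 61/125 11/10; 0 0 1]
T5·…·T1 = [39/125 148/125 29/5; -179/250 61/125 11/10; 0 0 1]

T = [39/125 148/125 29/5; -179/250 61/125 11/10; 0 0 1]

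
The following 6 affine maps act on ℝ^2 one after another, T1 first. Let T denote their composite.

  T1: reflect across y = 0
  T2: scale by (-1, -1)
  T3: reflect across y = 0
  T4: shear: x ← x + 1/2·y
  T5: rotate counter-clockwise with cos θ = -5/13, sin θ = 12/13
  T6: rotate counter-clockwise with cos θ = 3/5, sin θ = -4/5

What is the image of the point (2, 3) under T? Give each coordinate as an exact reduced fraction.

T(p) = (21/26, -59/13)

T1 reflect across y = 0: (2, 3) → (2, -3)
T2 scale by (-1, -1): (2, -3) → (-2, 3)
T3 reflect across y = 0: (-2, 3) → (-2, -3)
T4 shear: x ← x + 1/2·y: (-2, -3) → (-7/2, -3)
T5 rotate counter-clockwise with cos θ = -5/13, sin θ = 12/13: (-7/2, -3) → (107/26, -27/13)
T6 rotate counter-clockwise with cos θ = 3/5, sin θ = -4/5: (107/26, -27/13) → (21/26, -59/13)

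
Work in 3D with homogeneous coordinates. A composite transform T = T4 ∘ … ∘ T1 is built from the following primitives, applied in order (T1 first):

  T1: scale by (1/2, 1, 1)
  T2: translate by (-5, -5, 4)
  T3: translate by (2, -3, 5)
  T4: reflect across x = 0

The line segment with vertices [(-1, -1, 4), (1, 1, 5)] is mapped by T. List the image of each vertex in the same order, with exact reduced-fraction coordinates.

image vertices: (7/2, -9, 13), (5/2, -7, 14)

T1 scale by (1/2, 1, 1): (-1, -1, 4) → (-1/2, -1, 4); (1, 1, 5) → (1/2, 1, 5)
T2 translate by (-5, -5, 4): (-1/2, -1, 4) → (-11/2, -6, 8); (1/2, 1, 5) → (-9/2, -4, 9)
T3 translate by (2, -3, 5): (-11/2, -6, 8) → (-7/2, -9, 13); (-9/2, -4, 9) → (-5/2, -7, 14)
T4 reflect across x = 0: (-7/2, -9, 13) → (7/2, -9, 13); (-5/2, -7, 14) → (5/2, -7, 14)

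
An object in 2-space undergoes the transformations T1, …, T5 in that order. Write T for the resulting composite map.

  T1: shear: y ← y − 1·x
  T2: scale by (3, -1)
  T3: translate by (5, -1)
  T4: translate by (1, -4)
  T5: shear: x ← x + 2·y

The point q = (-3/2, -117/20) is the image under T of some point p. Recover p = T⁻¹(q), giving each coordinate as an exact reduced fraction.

T1 = [1 0 0; -1 1 0; 0 0 1]
T2·T1 = [3 0 0; 1 -1 0; 0 0 1]
T3·…·T1 = [3 0 5; 1 -1 -1; 0 0 1]
T4·…·T1 = [3 0 6; 1 -1 -5; 0 0 1]
T5·…·T1 = [5 -2 -4; 1 -1 -5; 0 0 1]
det M = -3; M⁻¹ = [1/3 -2/3 -2; 1/3 -5/3 -7; 0 0 1]
M⁻¹ · (-3/2, -117/20)ᵀ = (7/5, 9/4)ᵀ

p = (7/5, 9/4)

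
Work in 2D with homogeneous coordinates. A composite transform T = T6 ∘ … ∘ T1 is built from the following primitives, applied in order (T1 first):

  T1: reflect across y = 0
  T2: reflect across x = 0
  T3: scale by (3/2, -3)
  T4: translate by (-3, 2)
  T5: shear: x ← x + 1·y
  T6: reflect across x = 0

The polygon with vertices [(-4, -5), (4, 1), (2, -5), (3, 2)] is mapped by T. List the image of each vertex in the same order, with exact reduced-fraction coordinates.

T1 reflect across y = 0: (-4, -5) → (-4, 5); (4, 1) → (4, -1); (2, -5) → (2, 5); (3, 2) → (3, -2)
T2 reflect across x = 0: (-4, 5) → (4, 5); (4, -1) → (-4, -1); (2, 5) → (-2, 5); (3, -2) → (-3, -2)
T3 scale by (3/2, -3): (4, 5) → (6, -15); (-4, -1) → (-6, 3); (-2, 5) → (-3, -15); (-3, -2) → (-9/2, 6)
T4 translate by (-3, 2): (6, -15) → (3, -13); (-6, 3) → (-9, 5); (-3, -15) → (-6, -13); (-9/2, 6) → (-15/2, 8)
T5 shear: x ← x + 1·y: (3, -13) → (-10, -13); (-9, 5) → (-4, 5); (-6, -13) → (-19, -13); (-15/2, 8) → (1/2, 8)
T6 reflect across x = 0: (-10, -13) → (10, -13); (-4, 5) → (4, 5); (-19, -13) → (19, -13); (1/2, 8) → (-1/2, 8)

image vertices: (10, -13), (4, 5), (19, -13), (-1/2, 8)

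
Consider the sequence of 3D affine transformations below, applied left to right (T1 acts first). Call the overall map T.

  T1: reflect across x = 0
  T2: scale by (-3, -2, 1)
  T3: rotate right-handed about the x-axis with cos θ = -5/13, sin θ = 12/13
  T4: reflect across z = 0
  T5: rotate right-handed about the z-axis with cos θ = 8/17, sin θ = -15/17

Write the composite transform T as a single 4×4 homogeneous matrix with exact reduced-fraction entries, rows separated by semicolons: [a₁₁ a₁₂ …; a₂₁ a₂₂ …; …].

T1 = [-1 0 0 0; 0 1 0 0; 0 0 1 0; 0 0 0 1]
T2·T1 = [3 0 0 0; 0 -2 0 0; 0 0 1 0; 0 0 0 1]
T3·…·T1 = [3 0 0 0; 0 10/13 -12/13 0; 0 -24/13 -5/13 0; 0 0 0 1]
T4·…·T1 = [3 0 0 0; 0 10/13 -12/13 0; 0 24/13 5/13 0; 0 0 0 1]
T5·…·T1 = [24/17 150/221 -180/221 0; -45/17 80/221 -96/221 0; 0 24/13 5/13 0; 0 0 0 1]

T = [24/17 150/221 -180/221 0; -45/17 80/221 -96/221 0; 0 24/13 5/13 0; 0 0 0 1]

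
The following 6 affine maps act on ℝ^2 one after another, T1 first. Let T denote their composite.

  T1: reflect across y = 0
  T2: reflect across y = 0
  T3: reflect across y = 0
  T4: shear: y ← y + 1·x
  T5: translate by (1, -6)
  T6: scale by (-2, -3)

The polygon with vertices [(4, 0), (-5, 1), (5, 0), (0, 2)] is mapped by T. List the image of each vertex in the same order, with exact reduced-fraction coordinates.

image vertices: (-10, 6), (8, 36), (-12, 3), (-2, 24)

T1 reflect across y = 0: (4, 0) → (4, 0); (-5, 1) → (-5, -1); (5, 0) → (5, 0); (0, 2) → (0, -2)
T2 reflect across y = 0: (4, 0) → (4, 0); (-5, -1) → (-5, 1); (5, 0) → (5, 0); (0, -2) → (0, 2)
T3 reflect across y = 0: (4, 0) → (4, 0); (-5, 1) → (-5, -1); (5, 0) → (5, 0); (0, 2) → (0, -2)
T4 shear: y ← y + 1·x: (4, 0) → (4, 4); (-5, -1) → (-5, -6); (5, 0) → (5, 5); (0, -2) → (0, -2)
T5 translate by (1, -6): (4, 4) → (5, -2); (-5, -6) → (-4, -12); (5, 5) → (6, -1); (0, -2) → (1, -8)
T6 scale by (-2, -3): (5, -2) → (-10, 6); (-4, -12) → (8, 36); (6, -1) → (-12, 3); (1, -8) → (-2, 24)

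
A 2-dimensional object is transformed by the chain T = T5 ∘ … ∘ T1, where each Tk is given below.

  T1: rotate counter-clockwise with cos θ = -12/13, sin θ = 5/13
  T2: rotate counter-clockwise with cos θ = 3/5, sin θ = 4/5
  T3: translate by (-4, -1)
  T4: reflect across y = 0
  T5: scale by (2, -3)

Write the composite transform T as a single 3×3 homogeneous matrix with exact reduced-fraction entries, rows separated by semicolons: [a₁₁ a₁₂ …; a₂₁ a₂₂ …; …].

T = [-112/65 66/65 -8; -99/65 -168/65 -3; 0 0 1]

T1 = [-12/13 -5/13 0; 5/13 -12/13 0; 0 0 1]
T2·T1 = [-56/65 33/65 0; -33/65 -56/65 0; 0 0 1]
T3·…·T1 = [-56/65 33/65 -4; -33/65 -56/65 -1; 0 0 1]
T4·…·T1 = [-56/65 33/65 -4; 33/65 56/65 1; 0 0 1]
T5·…·T1 = [-112/65 66/65 -8; -99/65 -168/65 -3; 0 0 1]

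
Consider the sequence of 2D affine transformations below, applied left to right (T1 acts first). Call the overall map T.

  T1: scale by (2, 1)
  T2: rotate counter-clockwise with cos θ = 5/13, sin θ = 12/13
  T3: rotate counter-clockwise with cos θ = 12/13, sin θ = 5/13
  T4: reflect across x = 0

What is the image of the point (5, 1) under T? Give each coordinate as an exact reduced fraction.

T1 scale by (2, 1): (5, 1) → (10, 1)
T2 rotate counter-clockwise with cos θ = 5/13, sin θ = 12/13: (10, 1) → (38/13, 125/13)
T3 rotate counter-clockwise with cos θ = 12/13, sin θ = 5/13: (38/13, 125/13) → (-1, 10)
T4 reflect across x = 0: (-1, 10) → (1, 10)

T(p) = (1, 10)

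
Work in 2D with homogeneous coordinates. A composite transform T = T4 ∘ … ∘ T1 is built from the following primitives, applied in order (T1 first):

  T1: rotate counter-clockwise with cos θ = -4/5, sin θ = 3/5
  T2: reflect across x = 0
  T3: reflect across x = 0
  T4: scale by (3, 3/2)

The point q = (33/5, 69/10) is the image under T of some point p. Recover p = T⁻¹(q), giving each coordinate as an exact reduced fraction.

p = (1, -5)

T1 = [-4/5 -3/5 0; 3/5 -4/5 0; 0 0 1]
T2·T1 = [4/5 3/5 0; 3/5 -4/5 0; 0 0 1]
T3·…·T1 = [-4/5 -3/5 0; 3/5 -4/5 0; 0 0 1]
T4·…·T1 = [-12/5 -9/5 0; 9/10 -6/5 0; 0 0 1]
det M = 9/2; M⁻¹ = [-4/15 2/5 0; -1/5 -8/15 0; 0 0 1]
M⁻¹ · (33/5, 69/10)ᵀ = (1, -5)ᵀ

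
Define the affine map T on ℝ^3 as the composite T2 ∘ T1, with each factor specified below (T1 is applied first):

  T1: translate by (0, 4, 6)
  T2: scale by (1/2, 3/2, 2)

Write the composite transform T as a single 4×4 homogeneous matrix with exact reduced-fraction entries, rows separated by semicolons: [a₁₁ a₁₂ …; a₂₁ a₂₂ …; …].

T = [1/2 0 0 0; 0 3/2 0 6; 0 0 2 12; 0 0 0 1]

T1 = [1 0 0 0; 0 1 0 4; 0 0 1 6; 0 0 0 1]
T2·T1 = [1/2 0 0 0; 0 3/2 0 6; 0 0 2 12; 0 0 0 1]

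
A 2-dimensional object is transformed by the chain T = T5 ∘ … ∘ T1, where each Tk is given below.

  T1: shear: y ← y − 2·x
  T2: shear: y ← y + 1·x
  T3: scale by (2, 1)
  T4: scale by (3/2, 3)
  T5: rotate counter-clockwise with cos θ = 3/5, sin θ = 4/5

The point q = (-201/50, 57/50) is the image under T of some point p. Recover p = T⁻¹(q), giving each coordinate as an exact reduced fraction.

p = (-1/2, 4/5)

T1 = [1 0 0; -2 1 0; 0 0 1]
T2·T1 = [1 0 0; -1 1 0; 0 0 1]
T3·…·T1 = [2 0 0; -1 1 0; 0 0 1]
T4·…·T1 = [3 0 0; -3 3 0; 0 0 1]
T5·…·T1 = [21/5 -12/5 0; 3/5 9/5 0; 0 0 1]
det M = 9; M⁻¹ = [1/5 4/15 0; -1/15 7/15 0; 0 0 1]
M⁻¹ · (-201/50, 57/50)ᵀ = (-1/2, 4/5)ᵀ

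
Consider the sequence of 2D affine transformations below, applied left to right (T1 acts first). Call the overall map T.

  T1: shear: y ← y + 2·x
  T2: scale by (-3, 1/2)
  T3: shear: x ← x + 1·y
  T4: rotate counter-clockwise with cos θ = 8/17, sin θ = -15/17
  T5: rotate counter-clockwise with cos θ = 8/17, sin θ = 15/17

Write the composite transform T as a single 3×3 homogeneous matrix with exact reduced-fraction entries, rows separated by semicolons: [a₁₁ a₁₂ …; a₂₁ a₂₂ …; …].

T1 = [1 0 0; 2 1 0; 0 0 1]
T2·T1 = [-3 0 0; 1 1/2 0; 0 0 1]
T3·…·T1 = [-2 1/2 0; 1 1/2 0; 0 0 1]
T4·…·T1 = [-1/17 23/34 0; 38/17 -7/34 0; 0 0 1]
T5·…·T1 = [-2 1/2 0; 1 1/2 0; 0 0 1]

T = [-2 1/2 0; 1 1/2 0; 0 0 1]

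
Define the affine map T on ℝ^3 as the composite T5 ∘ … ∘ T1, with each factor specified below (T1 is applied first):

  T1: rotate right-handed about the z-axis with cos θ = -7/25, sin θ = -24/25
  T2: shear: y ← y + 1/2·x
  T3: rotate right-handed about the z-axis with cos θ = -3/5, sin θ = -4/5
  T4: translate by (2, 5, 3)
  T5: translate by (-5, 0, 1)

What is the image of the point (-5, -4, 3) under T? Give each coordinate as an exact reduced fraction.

T(p) = (278/125, 1033/250, 7)

T1 rotate right-handed about the z-axis with cos θ = -7/25, sin θ = -24/25: (-5, -4, 3) → (-61/25, 148/25, 3)
T2 shear: y ← y + 1/2·x: (-61/25, 148/25, 3) → (-61/25, 47/10, 3)
T3 rotate right-handed about the z-axis with cos θ = -3/5, sin θ = -4/5: (-61/25, 47/10, 3) → (653/125, -217/250, 3)
T4 translate by (2, 5, 3): (653/125, -217/250, 3) → (903/125, 1033/250, 6)
T5 translate by (-5, 0, 1): (903/125, 1033/250, 6) → (278/125, 1033/250, 7)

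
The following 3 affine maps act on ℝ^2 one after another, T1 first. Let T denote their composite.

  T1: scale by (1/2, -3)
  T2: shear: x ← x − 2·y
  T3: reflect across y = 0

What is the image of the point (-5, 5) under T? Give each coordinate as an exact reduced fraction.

T1 scale by (1/2, -3): (-5, 5) → (-5/2, -15)
T2 shear: x ← x − 2·y: (-5/2, -15) → (55/2, -15)
T3 reflect across y = 0: (55/2, -15) → (55/2, 15)

T(p) = (55/2, 15)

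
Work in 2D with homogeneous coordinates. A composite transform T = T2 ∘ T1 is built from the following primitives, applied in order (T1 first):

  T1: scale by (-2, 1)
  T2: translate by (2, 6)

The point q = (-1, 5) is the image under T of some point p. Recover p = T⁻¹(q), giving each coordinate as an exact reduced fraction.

T1 = [-2 0 0; 0 1 0; 0 0 1]
T2·T1 = [-2 0 2; 0 1 6; 0 0 1]
det M = -2; M⁻¹ = [-1/2 0 1; 0 1 -6; 0 0 1]
M⁻¹ · (-1, 5)ᵀ = (3/2, -1)ᵀ

p = (3/2, -1)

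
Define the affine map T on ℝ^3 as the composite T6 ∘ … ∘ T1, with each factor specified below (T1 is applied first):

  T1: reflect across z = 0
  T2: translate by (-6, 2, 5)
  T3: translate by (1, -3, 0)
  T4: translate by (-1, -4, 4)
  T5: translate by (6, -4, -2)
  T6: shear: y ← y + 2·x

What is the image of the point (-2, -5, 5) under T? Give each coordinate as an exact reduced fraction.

T(p) = (-2, -18, 2)

T1 reflect across z = 0: (-2, -5, 5) → (-2, -5, -5)
T2 translate by (-6, 2, 5): (-2, -5, -5) → (-8, -3, 0)
T3 translate by (1, -3, 0): (-8, -3, 0) → (-7, -6, 0)
T4 translate by (-1, -4, 4): (-7, -6, 0) → (-8, -10, 4)
T5 translate by (6, -4, -2): (-8, -10, 4) → (-2, -14, 2)
T6 shear: y ← y + 2·x: (-2, -14, 2) → (-2, -18, 2)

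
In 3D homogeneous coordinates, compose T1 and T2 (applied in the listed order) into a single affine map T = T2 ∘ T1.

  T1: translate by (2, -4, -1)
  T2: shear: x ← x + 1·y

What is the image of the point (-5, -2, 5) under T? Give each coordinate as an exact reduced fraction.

T(p) = (-9, -6, 4)

T1 translate by (2, -4, -1): (-5, -2, 5) → (-3, -6, 4)
T2 shear: x ← x + 1·y: (-3, -6, 4) → (-9, -6, 4)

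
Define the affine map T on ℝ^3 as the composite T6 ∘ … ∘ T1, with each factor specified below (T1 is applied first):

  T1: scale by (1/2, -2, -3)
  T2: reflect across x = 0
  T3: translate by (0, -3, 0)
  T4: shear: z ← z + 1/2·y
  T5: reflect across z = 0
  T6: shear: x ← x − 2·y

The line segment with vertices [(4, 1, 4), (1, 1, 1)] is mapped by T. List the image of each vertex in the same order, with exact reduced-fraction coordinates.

image vertices: (8, -5, 29/2), (19/2, -5, 11/2)

T1 scale by (1/2, -2, -3): (4, 1, 4) → (2, -2, -12); (1, 1, 1) → (1/2, -2, -3)
T2 reflect across x = 0: (2, -2, -12) → (-2, -2, -12); (1/2, -2, -3) → (-1/2, -2, -3)
T3 translate by (0, -3, 0): (-2, -2, -12) → (-2, -5, -12); (-1/2, -2, -3) → (-1/2, -5, -3)
T4 shear: z ← z + 1/2·y: (-2, -5, -12) → (-2, -5, -29/2); (-1/2, -5, -3) → (-1/2, -5, -11/2)
T5 reflect across z = 0: (-2, -5, -29/2) → (-2, -5, 29/2); (-1/2, -5, -11/2) → (-1/2, -5, 11/2)
T6 shear: x ← x − 2·y: (-2, -5, 29/2) → (8, -5, 29/2); (-1/2, -5, 11/2) → (19/2, -5, 11/2)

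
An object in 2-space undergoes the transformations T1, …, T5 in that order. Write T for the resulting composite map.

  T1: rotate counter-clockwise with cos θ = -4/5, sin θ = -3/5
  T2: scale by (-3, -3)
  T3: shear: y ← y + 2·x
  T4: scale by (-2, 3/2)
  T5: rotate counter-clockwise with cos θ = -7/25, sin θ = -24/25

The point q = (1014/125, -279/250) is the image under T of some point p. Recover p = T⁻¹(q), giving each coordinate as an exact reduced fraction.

T1 = [-4/5 3/5 0; -3/5 -4/5 0; 0 0 1]
T2·T1 = [12/5 -9/5 0; 9/5 12/5 0; 0 0 1]
T3·…·T1 = [12/5 -9/5 0; 33/5 -6/5 0; 0 0 1]
T4·…·T1 = [-24/5 18/5 0; 99/10 -9/5 0; 0 0 1]
T5·…·T1 = [1356/125 -342/125 0; 459/250 -369/125 0; 0 0 1]
det M = -27; M⁻¹ = [41/375 -38/375 0; 17/250 -452/1125 0; 0 0 1]
M⁻¹ · (1014/125, -279/250)ᵀ = (1, 1)ᵀ

p = (1, 1)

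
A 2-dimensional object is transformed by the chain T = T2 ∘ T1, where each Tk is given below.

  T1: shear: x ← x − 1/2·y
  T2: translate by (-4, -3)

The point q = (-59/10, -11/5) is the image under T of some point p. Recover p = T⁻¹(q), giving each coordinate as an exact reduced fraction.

T1 = [1 -1/2 0; 0 1 0; 0 0 1]
T2·T1 = [1 -1/2 -4; 0 1 -3; 0 0 1]
det M = 1; M⁻¹ = [1 1/2 11/2; 0 1 3; 0 0 1]
M⁻¹ · (-59/10, -11/5)ᵀ = (-3/2, 4/5)ᵀ

p = (-3/2, 4/5)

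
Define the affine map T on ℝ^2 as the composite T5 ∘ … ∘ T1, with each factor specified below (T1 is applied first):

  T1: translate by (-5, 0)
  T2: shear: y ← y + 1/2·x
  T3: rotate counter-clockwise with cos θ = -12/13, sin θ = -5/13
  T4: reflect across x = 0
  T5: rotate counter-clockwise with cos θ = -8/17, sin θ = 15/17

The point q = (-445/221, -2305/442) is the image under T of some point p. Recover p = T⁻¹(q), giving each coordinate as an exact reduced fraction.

p = (0, 0)

T1 = [1 0 -5; 0 1 0; 0 0 1]
T2·T1 = [1 0 -5; 1/2 1 -5/2; 0 0 1]
T3·…·T1 = [-19/26 5/13 95/26; -11/13 -12/13 55/13; 0 0 1]
T4·…·T1 = [19/26 -5/13 -95/26; -11/13 -12/13 55/13; 0 0 1]
T5·…·T1 = [89/221 220/221 -445/221; 461/442 21/221 -2305/442; 0 0 1]
det M = -1; M⁻¹ = [-21/221 220/221 5; 461/442 -89/221 0; 0 0 1]
M⁻¹ · (-445/221, -2305/442)ᵀ = (0, 0)ᵀ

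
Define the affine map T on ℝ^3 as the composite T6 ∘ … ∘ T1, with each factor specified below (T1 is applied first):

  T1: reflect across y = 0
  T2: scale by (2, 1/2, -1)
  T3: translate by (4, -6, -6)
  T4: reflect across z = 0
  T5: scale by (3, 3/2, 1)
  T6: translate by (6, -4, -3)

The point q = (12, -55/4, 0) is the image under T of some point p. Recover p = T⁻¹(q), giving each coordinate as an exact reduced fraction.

p = (-1, 1, -3)

T1 = [1 0 0 0; 0 -1 0 0; 0 0 1 0; 0 0 0 1]
T2·T1 = [2 0 0 0; 0 -1/2 0 0; 0 0 -1 0; 0 0 0 1]
T3·…·T1 = [2 0 0 4; 0 -1/2 0 -6; 0 0 -1 -6; 0 0 0 1]
T4·…·T1 = [2 0 0 4; 0 -1/2 0 -6; 0 0 1 6; 0 0 0 1]
T5·…·T1 = [6 0 0 12; 0 -3/4 0 -9; 0 0 1 6; 0 0 0 1]
T6·…·T1 = [6 0 0 18; 0 -3/4 0 -13; 0 0 1 3; 0 0 0 1]
det M = -9/2; M⁻¹ = [1/6 0 0 -3; 0 -4/3 0 -52/3; 0 0 1 -3; 0 0 0 1]
M⁻¹ · (12, -55/4, 0)ᵀ = (-1, 1, -3)ᵀ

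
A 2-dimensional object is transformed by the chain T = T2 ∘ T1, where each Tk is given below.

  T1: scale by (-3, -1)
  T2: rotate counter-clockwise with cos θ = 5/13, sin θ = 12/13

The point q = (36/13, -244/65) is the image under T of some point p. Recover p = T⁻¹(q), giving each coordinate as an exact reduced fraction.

T1 = [-3 0 0; 0 -1 0; 0 0 1]
T2·T1 = [-15/13 12/13 0; -36/13 -5/13 0; 0 0 1]
det M = 3; M⁻¹ = [-5/39 -4/13 0; 12/13 -5/13 0; 0 0 1]
M⁻¹ · (36/13, -244/65)ᵀ = (4/5, 4)ᵀ

p = (4/5, 4)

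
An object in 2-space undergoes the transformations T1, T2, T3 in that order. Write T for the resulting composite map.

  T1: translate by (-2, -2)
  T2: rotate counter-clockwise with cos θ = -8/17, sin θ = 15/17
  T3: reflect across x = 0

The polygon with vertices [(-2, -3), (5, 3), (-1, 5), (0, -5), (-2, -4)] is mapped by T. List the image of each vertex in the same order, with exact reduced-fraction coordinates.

image vertices: (-107/17, -20/17), (39/17, 37/17), (21/17, -69/17), (-121/17, 26/17), (-122/17, -12/17)

T1 translate by (-2, -2): (-2, -3) → (-4, -5); (5, 3) → (3, 1); (-1, 5) → (-3, 3); (0, -5) → (-2, -7); (-2, -4) → (-4, -6)
T2 rotate counter-clockwise with cos θ = -8/17, sin θ = 15/17: (-4, -5) → (107/17, -20/17); (3, 1) → (-39/17, 37/17); (-3, 3) → (-21/17, -69/17); (-2, -7) → (121/17, 26/17); (-4, -6) → (122/17, -12/17)
T3 reflect across x = 0: (107/17, -20/17) → (-107/17, -20/17); (-39/17, 37/17) → (39/17, 37/17); (-21/17, -69/17) → (21/17, -69/17); (121/17, 26/17) → (-121/17, 26/17); (122/17, -12/17) → (-122/17, -12/17)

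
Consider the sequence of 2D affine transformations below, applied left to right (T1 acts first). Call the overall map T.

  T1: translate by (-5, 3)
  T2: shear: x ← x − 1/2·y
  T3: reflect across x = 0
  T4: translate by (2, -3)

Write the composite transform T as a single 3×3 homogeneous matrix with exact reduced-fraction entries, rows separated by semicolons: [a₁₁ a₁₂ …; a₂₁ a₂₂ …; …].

T = [-1 1/2 17/2; 0 1 0; 0 0 1]

T1 = [1 0 -5; 0 1 3; 0 0 1]
T2·T1 = [1 -1/2 -13/2; 0 1 3; 0 0 1]
T3·…·T1 = [-1 1/2 13/2; 0 1 3; 0 0 1]
T4·…·T1 = [-1 1/2 17/2; 0 1 0; 0 0 1]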